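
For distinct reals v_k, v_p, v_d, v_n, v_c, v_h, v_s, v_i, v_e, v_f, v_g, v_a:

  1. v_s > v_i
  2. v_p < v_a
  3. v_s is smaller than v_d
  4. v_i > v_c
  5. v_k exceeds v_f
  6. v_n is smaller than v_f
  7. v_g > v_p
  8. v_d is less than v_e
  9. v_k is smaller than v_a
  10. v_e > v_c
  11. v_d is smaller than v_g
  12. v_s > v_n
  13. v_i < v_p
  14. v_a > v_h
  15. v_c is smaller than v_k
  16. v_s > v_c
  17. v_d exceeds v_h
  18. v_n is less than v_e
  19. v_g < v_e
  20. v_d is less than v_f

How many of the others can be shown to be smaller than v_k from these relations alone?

The elements the relations force below v_k are v_n, v_c, v_h, v_i, v_s, v_d, v_f — no chain reaches any other.
That is 7.

7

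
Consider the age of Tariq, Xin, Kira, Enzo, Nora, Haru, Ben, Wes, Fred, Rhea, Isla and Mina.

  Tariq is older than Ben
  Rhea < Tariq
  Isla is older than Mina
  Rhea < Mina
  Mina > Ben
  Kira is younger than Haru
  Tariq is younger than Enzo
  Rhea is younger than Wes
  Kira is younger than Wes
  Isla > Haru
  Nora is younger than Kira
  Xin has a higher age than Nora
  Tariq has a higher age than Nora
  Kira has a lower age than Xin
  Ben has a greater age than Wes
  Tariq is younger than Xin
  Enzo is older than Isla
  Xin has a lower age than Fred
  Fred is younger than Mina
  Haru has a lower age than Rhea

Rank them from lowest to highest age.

Nora < Kira < Haru < Rhea < Wes < Ben < Tariq < Xin < Fred < Mina < Isla < Enzo

Nothing is placed below Nora, so it is least; from there Nora < Kira; Kira < Haru; Haru < Rhea; Rhea < Wes; Wes < Ben; Ben < Tariq; Tariq < Xin; Xin < Fred; Fred < Mina; Mina < Isla; Isla < Enzo, each given directly.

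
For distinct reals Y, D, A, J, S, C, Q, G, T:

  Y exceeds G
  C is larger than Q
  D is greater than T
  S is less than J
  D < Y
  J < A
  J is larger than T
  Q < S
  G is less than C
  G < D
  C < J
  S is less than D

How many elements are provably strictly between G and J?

1

The relations place G below J. An element lies strictly between them when it is forced above G and also forced below J.
Above G: {D, C, Y, A}. Below J: {Q, S, T, C}.
Intersection: {C} — 1.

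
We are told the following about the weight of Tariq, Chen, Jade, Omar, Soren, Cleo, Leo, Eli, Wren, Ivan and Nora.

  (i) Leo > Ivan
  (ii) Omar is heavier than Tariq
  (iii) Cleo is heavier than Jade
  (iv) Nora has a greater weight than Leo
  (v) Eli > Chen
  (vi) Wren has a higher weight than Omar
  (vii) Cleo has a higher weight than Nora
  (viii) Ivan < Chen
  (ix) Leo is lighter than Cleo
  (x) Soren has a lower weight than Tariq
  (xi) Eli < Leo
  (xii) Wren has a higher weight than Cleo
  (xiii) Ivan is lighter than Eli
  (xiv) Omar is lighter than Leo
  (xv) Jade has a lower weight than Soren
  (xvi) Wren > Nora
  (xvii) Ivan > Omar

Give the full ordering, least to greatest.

Nothing is placed below Jade, so it is least; from there Jade < Soren; Soren < Tariq; Tariq < Omar; Omar < Ivan; Ivan < Chen; Chen < Eli; Eli < Leo; Leo < Nora; Nora < Cleo; Cleo < Wren, each given directly.

Jade < Soren < Tariq < Omar < Ivan < Chen < Eli < Leo < Nora < Cleo < Wren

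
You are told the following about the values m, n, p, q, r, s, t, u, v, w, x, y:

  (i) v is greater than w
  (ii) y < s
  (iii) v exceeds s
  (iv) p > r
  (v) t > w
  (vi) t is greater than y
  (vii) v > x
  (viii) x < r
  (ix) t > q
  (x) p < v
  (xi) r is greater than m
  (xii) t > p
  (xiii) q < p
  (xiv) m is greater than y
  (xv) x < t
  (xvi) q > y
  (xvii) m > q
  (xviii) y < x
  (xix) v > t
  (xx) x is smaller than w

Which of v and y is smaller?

Link the given pairs in sequence: y < q; q < m; m < r; r < p; p < t; t < v.
Together: y < q < m < r < p < t < v.
So y < v; y is the smaller of the two.

y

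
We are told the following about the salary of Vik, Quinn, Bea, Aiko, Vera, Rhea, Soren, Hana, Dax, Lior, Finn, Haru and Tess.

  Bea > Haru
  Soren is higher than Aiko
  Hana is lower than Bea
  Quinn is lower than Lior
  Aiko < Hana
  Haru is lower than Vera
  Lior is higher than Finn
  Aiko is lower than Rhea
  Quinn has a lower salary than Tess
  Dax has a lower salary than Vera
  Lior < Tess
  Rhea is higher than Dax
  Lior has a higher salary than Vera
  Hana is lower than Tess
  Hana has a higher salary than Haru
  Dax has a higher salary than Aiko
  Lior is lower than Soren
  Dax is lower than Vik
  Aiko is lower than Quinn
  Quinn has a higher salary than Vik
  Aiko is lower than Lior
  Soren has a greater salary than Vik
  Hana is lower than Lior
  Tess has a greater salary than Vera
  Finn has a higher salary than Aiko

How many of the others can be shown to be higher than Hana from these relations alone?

4

Directly above Hana: Lior, Tess, Bea.
One step further: Soren (4 so far).
No other element is forced above Hana by the given relations, so the count is 4.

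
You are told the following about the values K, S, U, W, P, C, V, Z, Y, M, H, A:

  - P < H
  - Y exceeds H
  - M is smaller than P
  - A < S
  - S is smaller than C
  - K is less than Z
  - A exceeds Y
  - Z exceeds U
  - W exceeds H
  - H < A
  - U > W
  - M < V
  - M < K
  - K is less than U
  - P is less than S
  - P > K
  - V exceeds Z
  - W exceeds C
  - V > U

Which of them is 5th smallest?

Chaining the given pairs: M < K < P < H < Y < A < S < C < W < U < Z < V.
The 5th smallest is Y.

Y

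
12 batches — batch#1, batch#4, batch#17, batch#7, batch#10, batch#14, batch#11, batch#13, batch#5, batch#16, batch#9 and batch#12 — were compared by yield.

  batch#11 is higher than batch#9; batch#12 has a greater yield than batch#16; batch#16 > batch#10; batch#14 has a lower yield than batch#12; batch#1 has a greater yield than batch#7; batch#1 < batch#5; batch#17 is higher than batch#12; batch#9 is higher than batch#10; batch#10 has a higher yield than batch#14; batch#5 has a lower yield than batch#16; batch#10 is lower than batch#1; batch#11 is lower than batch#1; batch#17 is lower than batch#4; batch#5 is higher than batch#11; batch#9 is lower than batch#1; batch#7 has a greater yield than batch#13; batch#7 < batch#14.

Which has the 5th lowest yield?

The consecutive relations fix a unique order: batch#13 < batch#7 < batch#14 < batch#10 < batch#9 < batch#11 < batch#1 < batch#5 < batch#16 < batch#12 < batch#17 < batch#4.
The 5th smallest is batch#9.

batch#9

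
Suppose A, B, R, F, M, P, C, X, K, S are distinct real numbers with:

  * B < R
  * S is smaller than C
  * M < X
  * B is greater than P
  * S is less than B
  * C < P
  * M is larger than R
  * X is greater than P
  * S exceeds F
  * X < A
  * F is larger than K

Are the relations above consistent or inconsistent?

consistent

The single ordering K < F < S < C < P < B < R < M < X < A satisfies every listed relation, so no contradiction arises.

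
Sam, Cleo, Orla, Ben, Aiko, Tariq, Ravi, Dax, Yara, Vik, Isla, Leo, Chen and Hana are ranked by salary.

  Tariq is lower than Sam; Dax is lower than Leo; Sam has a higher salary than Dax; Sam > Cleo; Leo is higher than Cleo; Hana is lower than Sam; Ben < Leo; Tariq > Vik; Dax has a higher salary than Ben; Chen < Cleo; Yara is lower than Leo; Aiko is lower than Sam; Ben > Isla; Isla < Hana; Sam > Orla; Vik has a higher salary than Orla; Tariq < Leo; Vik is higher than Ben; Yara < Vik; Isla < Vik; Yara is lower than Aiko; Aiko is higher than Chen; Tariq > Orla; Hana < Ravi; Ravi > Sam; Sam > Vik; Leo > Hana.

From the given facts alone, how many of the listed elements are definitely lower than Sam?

From Sam the given relations immediately reach Orla, Cleo, Aiko, Hana, Vik, Dax, Tariq.
From those, Chen, Isla, Ben, Yara — 11 in total.
Nothing else is reachable below Sam; 11 in all.

11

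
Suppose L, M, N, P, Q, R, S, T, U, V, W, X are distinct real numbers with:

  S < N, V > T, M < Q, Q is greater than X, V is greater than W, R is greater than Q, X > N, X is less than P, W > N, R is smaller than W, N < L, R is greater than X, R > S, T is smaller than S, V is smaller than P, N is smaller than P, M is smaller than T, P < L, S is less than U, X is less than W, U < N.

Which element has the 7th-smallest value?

Piecing the relations together gives one ordering: M < T < S < U < N < X < Q < R < W < V < P < L.
Counting 7 from the smallest end gives Q.

Q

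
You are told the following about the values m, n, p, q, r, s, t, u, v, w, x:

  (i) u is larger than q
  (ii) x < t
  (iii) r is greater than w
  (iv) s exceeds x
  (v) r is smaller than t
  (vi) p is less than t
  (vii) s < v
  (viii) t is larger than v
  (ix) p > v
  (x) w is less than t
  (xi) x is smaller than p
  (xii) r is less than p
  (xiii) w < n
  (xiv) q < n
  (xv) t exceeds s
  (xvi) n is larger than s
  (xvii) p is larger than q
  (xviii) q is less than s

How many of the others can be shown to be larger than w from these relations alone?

4

The elements the relations force above w are r, p, t, n — no chain reaches any other.
That is 4.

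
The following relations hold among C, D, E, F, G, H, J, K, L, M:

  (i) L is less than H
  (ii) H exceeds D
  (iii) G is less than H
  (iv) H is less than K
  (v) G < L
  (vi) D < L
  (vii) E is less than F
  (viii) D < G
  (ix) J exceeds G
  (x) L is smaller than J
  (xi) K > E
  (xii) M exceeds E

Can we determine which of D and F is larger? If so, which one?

undetermined

Following every chain through F: below F we get E.
D is not reached, and no chain runs the other way from D to F.
So the given relations leave the order of F and D undetermined.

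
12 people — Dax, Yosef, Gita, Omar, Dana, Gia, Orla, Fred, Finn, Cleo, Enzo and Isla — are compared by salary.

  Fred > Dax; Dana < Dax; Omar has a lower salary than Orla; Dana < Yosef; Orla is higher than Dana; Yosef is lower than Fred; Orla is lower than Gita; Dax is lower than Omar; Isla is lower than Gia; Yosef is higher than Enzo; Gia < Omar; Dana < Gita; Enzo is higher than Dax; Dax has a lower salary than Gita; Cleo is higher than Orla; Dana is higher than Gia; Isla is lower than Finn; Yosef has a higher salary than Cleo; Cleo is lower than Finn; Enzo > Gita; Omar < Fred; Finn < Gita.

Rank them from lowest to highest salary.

Each adjacent pair is fixed by a given relation: Isla < Gia; Gia < Dana; Dana < Dax; Dax < Omar; Omar < Orla; Orla < Cleo; Cleo < Finn; Finn < Gita; Gita < Enzo; Enzo < Yosef; Yosef < Fred. Chaining them end to end gives the full order.

Isla < Gia < Dana < Dax < Omar < Orla < Cleo < Finn < Gita < Enzo < Yosef < Fred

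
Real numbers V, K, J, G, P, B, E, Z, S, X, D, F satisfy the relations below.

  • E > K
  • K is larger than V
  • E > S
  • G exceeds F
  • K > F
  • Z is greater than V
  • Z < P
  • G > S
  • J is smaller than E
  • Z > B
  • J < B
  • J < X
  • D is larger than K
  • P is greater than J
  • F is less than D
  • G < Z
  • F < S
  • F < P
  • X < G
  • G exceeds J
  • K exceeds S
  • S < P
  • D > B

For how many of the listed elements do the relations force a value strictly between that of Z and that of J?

3

Chaining upward from J reaches: X, G, B, E, D, P.
Chaining downward from Z reaches: F, X, S, G, V, B.
Strictly between J and Z are those in both lists: X, G, B — 3 elements.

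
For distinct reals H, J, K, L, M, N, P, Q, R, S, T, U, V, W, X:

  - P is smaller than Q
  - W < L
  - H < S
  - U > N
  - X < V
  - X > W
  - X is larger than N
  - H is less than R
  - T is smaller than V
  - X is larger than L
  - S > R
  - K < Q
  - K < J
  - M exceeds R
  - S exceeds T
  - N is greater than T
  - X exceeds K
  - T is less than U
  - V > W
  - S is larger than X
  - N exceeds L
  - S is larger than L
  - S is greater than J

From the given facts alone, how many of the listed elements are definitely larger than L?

The elements the relations force above L are N, U, X, V, S — no chain reaches any other.
That is 5.

5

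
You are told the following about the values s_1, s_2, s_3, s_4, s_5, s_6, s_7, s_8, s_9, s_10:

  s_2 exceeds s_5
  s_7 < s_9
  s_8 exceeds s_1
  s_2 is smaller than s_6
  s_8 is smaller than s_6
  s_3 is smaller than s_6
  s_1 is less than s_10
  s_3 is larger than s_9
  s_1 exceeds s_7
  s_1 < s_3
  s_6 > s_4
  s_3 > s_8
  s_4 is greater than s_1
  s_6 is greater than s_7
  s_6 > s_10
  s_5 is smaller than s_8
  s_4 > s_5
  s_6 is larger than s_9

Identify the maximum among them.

Chaining downward from s_6: directly below it, s_7, s_10, s_9, s_2, s_8, s_4, s_3; then s_5, s_1.
That covers every other element, and nothing is given above s_6, so s_6 is the maximum.

s_6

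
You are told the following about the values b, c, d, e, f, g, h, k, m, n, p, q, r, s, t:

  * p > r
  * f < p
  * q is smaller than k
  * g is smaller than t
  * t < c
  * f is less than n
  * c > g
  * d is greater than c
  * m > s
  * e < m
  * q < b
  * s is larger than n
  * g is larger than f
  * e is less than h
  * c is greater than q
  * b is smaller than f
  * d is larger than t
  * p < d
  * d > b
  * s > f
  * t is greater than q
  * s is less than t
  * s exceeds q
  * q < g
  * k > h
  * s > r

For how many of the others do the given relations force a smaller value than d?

10

The elements the relations force below d are q, r, b, f, n, s, p, g, t, c — no chain reaches any other.
That is 10.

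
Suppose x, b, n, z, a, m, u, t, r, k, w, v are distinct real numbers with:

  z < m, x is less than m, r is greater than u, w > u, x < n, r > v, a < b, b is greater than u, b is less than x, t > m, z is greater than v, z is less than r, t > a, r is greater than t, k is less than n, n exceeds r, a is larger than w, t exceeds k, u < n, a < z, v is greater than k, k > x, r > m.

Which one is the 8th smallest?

Chaining the given pairs: u < w < a < b < x < k < v < z < m < t < r < n.
Counting 8 from the smallest end gives z.

z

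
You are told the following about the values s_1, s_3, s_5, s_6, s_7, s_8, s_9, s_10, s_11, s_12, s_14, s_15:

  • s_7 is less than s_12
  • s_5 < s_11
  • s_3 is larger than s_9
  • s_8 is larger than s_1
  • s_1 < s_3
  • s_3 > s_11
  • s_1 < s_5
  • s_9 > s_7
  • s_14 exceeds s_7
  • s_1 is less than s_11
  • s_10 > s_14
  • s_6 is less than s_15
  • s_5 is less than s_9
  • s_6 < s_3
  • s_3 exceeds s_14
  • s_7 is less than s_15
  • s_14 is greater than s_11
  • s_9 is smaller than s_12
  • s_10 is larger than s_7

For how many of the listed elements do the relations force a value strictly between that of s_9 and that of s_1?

The relations place s_1 below s_9. An element lies strictly between them when it is forced above s_1 and also forced below s_9.
Above s_1: {s_5, s_11, s_14, s_10, s_3, s_12, s_8}. Below s_9: {s_5, s_7}.
Intersection: {s_5} — 1.

1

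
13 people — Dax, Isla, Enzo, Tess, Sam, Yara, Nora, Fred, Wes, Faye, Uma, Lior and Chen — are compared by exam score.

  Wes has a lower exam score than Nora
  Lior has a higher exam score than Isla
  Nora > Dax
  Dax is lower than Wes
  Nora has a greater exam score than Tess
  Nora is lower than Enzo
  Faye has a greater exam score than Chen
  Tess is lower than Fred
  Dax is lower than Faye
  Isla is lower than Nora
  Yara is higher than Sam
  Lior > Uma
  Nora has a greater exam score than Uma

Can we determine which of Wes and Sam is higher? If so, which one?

Following every chain through Sam: above Sam we get Yara.
Wes is not reached, and no chain runs the other way from Wes to Sam.
So the given relations leave the order of Sam and Wes undetermined.

undetermined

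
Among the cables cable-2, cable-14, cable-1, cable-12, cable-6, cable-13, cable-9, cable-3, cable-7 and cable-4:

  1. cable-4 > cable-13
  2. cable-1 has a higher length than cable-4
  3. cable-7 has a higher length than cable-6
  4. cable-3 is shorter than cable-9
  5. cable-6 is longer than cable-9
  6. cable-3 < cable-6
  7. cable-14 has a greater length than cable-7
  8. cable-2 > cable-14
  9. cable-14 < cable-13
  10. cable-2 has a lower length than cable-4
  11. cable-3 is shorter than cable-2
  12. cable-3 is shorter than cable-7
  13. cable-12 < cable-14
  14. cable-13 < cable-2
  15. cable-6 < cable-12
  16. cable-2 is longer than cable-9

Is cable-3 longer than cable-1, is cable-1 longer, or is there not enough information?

cable-1

Link the given pairs in sequence: cable-3 < cable-9; cable-9 < cable-6; cable-6 < cable-12; cable-12 < cable-14; cable-14 < cable-13; cable-13 < cable-2; cable-2 < cable-4; cable-4 < cable-1.
Together: cable-3 < cable-9 < cable-6 < cable-12 < cable-14 < cable-13 < cable-2 < cable-4 < cable-1.
So cable-1 is longer.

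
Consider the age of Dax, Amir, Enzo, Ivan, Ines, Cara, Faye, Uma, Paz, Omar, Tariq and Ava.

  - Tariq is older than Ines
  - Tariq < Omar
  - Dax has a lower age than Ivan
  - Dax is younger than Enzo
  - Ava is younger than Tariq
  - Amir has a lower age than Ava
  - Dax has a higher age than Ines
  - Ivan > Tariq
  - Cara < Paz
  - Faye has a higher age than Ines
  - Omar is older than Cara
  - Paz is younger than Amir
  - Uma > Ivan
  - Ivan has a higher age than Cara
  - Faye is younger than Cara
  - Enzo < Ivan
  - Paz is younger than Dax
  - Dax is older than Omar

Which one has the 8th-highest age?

Piecing the relations together gives one ordering: Ines < Faye < Cara < Paz < Amir < Ava < Tariq < Omar < Dax < Enzo < Ivan < Uma.
Counting 8 from the largest end gives Amir.

Amir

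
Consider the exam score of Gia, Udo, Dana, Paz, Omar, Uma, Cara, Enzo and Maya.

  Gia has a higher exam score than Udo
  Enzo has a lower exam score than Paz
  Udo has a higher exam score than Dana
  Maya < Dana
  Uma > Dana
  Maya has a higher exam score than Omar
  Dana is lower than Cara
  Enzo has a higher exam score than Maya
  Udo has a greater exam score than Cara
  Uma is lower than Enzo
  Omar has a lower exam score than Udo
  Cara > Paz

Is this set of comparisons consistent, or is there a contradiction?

Every relation is compatible with Omar < Maya < Dana < Uma < Enzo < Paz < Cara < Udo < Gia; the set is consistent.

consistent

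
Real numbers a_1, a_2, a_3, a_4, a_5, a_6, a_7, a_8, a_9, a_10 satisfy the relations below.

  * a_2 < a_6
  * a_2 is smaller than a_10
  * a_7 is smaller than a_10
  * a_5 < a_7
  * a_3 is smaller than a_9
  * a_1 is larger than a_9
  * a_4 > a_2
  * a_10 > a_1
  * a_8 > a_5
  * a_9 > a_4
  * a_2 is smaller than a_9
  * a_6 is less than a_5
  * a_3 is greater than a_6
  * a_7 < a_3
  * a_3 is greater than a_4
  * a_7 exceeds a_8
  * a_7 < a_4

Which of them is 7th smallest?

Piecing the relations together gives one ordering: a_2 < a_6 < a_5 < a_8 < a_7 < a_4 < a_3 < a_9 < a_1 < a_10.
The 7th smallest is a_3.

a_3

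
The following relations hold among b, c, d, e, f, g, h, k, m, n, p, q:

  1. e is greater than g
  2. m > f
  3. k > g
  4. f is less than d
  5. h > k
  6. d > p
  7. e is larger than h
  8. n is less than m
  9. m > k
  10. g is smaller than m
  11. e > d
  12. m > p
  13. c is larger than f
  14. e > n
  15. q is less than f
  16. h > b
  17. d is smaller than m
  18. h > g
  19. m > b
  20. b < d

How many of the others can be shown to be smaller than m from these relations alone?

From m the given relations immediately reach f, b, p, g, k, d, n.
From those, q — 8 in total.
No other element is forced below m by the given relations, so the count is 8.

8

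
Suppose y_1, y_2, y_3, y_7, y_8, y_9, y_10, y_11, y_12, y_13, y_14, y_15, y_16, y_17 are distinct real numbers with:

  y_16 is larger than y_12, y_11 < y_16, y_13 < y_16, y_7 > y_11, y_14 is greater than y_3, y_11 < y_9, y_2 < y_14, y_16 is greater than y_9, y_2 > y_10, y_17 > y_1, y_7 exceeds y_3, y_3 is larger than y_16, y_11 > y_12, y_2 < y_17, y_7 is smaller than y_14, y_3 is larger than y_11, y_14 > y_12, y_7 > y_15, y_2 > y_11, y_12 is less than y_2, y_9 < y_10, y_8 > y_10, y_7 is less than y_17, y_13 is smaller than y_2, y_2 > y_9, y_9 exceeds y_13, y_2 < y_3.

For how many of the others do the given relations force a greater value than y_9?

The elements the relations force above y_9 are y_16, y_10, y_8, y_2, y_3, y_7, y_14, y_17 — no chain reaches any other.
That is 8.

8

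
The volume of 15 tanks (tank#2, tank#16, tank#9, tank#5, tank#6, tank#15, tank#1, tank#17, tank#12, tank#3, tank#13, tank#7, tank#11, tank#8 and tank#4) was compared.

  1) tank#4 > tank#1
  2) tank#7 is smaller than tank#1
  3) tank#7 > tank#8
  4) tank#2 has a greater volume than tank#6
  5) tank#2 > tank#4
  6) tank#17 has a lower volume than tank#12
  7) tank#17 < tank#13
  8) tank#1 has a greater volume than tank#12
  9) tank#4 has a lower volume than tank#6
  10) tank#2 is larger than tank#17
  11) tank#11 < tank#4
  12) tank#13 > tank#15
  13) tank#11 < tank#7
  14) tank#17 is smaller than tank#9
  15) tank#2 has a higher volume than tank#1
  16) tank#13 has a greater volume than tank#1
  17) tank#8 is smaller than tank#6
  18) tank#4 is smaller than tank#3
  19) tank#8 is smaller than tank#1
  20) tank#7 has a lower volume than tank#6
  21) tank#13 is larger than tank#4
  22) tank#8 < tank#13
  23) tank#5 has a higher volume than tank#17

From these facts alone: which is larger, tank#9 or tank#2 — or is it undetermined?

undetermined

Following every chain through tank#2: below tank#2 we get tank#11, tank#17, tank#8, tank#12, tank#7, tank#1, tank#4, tank#6.
tank#9 is not reached, and no chain runs the other way from tank#9 to tank#2.
So the given relations leave the order of tank#2 and tank#9 undetermined.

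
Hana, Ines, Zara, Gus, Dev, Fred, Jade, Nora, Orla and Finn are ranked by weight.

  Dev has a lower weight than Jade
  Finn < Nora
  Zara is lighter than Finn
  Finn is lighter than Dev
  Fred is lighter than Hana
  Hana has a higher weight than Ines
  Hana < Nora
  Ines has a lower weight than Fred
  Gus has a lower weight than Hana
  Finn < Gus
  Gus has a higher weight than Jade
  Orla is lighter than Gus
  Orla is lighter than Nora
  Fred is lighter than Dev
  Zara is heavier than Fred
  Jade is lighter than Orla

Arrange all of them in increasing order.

Ines < Fred < Zara < Finn < Dev < Jade < Orla < Gus < Hana < Nora

Nothing is placed below Ines, so it is least; from there Ines < Fred; Fred < Zara; Zara < Finn; Finn < Dev; Dev < Jade; Jade < Orla; Orla < Gus; Gus < Hana; Hana < Nora, each given directly.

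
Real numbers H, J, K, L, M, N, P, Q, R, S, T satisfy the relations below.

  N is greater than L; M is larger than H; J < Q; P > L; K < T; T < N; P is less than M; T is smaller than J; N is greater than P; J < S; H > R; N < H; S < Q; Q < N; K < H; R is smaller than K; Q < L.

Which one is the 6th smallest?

Piecing the relations together gives one ordering: R < K < T < J < S < Q < L < P < N < H < M.
Counting 6 from the smallest end gives Q.

Q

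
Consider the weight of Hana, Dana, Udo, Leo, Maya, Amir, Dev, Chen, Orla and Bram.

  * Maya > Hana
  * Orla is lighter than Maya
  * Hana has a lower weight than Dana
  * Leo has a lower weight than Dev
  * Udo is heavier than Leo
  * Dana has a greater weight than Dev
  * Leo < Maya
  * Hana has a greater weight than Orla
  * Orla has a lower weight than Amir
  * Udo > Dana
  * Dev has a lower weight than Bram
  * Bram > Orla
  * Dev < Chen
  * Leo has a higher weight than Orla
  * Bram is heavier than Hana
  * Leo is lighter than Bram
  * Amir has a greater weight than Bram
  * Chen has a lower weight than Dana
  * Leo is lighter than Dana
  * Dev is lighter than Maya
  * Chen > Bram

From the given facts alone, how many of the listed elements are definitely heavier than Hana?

6

Directly above Hana: Bram, Maya, Dana.
One step further: Chen, Amir, Udo (6 so far).
Nothing else is reachable above Hana; 6 in all.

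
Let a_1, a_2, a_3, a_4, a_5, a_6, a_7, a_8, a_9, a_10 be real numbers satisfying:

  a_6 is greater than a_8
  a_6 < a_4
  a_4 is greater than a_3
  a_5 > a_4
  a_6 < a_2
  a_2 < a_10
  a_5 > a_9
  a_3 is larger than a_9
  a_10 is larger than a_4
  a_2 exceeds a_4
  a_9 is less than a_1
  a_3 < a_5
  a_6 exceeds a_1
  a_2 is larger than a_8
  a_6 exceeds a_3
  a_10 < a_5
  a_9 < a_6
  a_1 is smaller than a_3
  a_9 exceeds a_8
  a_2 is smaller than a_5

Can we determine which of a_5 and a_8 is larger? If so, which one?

a_5

The relevant relations are a_8 < a_9; a_9 < a_1; a_1 < a_3; a_3 < a_6; a_6 < a_2; a_2 < a_10; a_10 < a_5.
Chaining these gives a_8 < a_9 < a_1 < a_3 < a_6 < a_2 < a_10 < a_5.
So a_5 is larger.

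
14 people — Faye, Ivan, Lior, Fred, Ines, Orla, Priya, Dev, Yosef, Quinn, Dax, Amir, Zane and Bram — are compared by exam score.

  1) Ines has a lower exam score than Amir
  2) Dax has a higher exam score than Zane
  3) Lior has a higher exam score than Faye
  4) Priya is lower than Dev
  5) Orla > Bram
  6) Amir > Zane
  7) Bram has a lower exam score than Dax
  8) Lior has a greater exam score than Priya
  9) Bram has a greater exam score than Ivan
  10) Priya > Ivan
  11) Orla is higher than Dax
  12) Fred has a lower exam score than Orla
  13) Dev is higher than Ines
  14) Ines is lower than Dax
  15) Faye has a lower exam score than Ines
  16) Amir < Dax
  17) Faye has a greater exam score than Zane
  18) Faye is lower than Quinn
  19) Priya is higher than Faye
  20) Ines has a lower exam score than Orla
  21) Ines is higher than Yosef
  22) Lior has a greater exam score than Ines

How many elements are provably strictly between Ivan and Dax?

1

The relations place Ivan below Dax. An element lies strictly between them when it is forced above Ivan and also forced below Dax.
Above Ivan: {Bram, Priya, Lior, Orla, Dev}. Below Dax: {Zane, Faye, Yosef, Bram, Ines, Amir}.
Intersection: {Bram} — 1.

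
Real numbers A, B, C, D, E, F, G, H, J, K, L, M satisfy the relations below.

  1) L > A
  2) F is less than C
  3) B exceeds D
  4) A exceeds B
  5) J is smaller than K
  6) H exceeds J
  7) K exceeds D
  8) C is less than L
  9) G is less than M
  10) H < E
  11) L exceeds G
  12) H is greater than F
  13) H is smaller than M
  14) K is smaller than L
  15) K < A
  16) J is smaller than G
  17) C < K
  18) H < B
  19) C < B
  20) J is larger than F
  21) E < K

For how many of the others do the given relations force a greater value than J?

8

The elements the relations force above J are H, B, E, K, A, G, L, M — no chain reaches any other.
That is 8.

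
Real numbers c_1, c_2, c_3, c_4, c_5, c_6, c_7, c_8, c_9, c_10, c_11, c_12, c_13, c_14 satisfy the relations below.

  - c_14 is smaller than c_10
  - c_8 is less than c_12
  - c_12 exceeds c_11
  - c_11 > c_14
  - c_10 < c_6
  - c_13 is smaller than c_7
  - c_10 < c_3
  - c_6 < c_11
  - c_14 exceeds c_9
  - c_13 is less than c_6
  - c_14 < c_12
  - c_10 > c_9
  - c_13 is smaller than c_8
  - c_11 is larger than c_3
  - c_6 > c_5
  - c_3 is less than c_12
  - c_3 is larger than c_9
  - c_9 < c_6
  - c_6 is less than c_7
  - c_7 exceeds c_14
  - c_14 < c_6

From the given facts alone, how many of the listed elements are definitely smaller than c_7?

6

Directly below c_7: c_13, c_14, c_6.
One step further: c_9, c_5, c_10 (6 so far).
No other element is forced below c_7 by the given relations, so the count is 6.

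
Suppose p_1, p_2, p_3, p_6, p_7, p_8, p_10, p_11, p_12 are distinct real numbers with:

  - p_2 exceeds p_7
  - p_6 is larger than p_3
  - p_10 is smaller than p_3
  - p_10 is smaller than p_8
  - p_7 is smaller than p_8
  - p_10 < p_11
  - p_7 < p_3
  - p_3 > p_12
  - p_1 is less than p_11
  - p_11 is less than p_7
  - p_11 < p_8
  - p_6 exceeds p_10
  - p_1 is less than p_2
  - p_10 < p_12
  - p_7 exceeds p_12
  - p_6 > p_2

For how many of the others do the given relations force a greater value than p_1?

6

From p_1 the given relations immediately reach p_11, p_2.
From those, p_7, p_8, p_6 — 5 in total.
From those, p_3 — 6 in total.
Nothing else is reachable above p_1; 6 in all.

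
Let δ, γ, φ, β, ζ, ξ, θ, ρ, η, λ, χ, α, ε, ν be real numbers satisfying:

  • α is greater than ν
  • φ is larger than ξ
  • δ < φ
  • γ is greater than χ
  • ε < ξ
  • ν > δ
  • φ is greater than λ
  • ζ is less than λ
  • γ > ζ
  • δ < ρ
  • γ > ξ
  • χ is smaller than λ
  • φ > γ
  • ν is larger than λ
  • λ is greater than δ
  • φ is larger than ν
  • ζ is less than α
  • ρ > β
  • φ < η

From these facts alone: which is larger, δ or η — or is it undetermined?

η

δ < λ and λ < ν give δ < ν.
With ν < φ: δ < λ < ν < φ.
Then φ < η extends the chain to η.
So η is larger.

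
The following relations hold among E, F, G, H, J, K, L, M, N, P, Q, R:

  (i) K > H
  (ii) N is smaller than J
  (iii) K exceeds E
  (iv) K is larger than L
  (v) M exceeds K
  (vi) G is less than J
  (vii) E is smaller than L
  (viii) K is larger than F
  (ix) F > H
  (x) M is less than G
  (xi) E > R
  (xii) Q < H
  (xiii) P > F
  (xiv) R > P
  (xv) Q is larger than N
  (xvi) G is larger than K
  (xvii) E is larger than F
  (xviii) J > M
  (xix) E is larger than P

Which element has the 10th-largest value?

Piecing the relations together gives one ordering: N < Q < H < F < P < R < E < L < K < M < G < J.
The 10th largest is H.

H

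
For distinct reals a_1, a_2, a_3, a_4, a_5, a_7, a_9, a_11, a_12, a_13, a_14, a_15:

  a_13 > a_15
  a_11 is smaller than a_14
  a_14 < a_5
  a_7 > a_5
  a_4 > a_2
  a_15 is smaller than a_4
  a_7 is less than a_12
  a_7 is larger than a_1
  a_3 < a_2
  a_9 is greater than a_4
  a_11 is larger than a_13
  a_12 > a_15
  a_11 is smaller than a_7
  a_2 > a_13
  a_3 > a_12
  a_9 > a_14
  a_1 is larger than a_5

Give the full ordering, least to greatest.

Each adjacent pair is fixed by a given relation: a_15 < a_13; a_13 < a_11; a_11 < a_14; a_14 < a_5; a_5 < a_1; a_1 < a_7; a_7 < a_12; a_12 < a_3; a_3 < a_2; a_2 < a_4; a_4 < a_9. Chaining them end to end gives the full order.

a_15 < a_13 < a_11 < a_14 < a_5 < a_1 < a_7 < a_12 < a_3 < a_2 < a_4 < a_9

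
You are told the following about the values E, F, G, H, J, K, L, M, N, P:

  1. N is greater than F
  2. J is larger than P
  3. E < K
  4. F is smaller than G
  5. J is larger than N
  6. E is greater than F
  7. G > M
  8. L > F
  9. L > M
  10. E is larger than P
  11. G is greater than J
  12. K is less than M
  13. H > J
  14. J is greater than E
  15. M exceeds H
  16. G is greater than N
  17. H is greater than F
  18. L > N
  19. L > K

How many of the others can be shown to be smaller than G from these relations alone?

From G the given relations immediately reach F, N, J, M.
From those, P, E, K, H — 8 in total.
Nothing else is reachable below G; 8 in all.

8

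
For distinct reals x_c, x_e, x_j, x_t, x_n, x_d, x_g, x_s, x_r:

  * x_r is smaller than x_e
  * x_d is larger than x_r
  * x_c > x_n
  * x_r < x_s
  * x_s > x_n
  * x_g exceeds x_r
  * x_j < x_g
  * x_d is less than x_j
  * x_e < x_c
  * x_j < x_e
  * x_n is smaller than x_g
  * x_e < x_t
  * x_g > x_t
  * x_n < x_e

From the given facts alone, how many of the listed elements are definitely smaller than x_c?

Directly below x_c: x_n, x_e.
One step further: x_r, x_j (4 so far).
One step further: x_d (5 so far).
No other element is forced below x_c by the given relations, so the count is 5.

5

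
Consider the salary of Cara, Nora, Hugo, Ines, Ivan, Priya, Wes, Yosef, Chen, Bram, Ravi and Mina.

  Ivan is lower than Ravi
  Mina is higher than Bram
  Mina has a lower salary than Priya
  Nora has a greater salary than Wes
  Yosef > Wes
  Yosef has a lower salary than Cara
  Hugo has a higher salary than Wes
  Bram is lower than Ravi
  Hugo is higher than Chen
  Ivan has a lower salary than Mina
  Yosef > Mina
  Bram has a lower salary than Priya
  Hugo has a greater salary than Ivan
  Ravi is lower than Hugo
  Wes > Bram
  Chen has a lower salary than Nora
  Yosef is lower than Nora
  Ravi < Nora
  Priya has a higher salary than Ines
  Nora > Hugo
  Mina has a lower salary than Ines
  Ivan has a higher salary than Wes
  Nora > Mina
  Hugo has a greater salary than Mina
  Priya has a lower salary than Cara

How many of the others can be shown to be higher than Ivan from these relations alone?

8

From Ivan the given relations immediately reach Mina, Ravi, Hugo.
From those, Ines, Yosef, Nora, Priya — 7 in total.
From those, Cara — 8 in total.
No other element is forced above Ivan by the given relations, so the count is 8.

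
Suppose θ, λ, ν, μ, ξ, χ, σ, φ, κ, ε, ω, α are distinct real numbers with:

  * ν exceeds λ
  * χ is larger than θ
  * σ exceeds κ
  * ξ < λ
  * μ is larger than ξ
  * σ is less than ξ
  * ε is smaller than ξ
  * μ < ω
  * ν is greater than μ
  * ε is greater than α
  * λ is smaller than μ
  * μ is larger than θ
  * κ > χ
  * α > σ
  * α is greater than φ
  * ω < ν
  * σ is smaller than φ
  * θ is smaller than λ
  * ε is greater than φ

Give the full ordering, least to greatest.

θ < χ < κ < σ < φ < α < ε < ξ < λ < μ < ω < ν

The consecutive links are each given: θ < χ; χ < κ; κ < σ; σ < φ; φ < α; α < ε; ε < ξ; ξ < λ; λ < μ; μ < ω; ω < ν.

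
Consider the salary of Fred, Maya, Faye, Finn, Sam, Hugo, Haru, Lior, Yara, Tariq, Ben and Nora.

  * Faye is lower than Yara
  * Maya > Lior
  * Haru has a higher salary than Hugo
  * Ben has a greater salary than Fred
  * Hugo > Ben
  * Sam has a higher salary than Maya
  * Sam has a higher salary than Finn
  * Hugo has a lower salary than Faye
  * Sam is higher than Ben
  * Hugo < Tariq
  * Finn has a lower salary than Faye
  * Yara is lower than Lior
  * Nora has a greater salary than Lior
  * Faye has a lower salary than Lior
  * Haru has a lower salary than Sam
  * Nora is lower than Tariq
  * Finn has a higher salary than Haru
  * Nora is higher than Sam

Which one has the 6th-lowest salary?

Piecing the relations together gives one ordering: Fred < Ben < Hugo < Haru < Finn < Faye < Yara < Lior < Maya < Sam < Nora < Tariq.
The 6th smallest is Faye.

Faye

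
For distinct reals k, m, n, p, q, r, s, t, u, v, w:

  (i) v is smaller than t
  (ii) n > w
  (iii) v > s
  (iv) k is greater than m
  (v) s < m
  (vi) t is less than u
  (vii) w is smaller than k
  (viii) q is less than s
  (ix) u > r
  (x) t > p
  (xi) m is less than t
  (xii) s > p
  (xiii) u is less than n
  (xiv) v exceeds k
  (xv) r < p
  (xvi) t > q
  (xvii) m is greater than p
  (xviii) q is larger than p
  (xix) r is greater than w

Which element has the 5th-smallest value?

Piecing the relations together gives one ordering: w < r < p < q < s < m < k < v < t < u < n.
Counting 5 from the smallest end gives s.

s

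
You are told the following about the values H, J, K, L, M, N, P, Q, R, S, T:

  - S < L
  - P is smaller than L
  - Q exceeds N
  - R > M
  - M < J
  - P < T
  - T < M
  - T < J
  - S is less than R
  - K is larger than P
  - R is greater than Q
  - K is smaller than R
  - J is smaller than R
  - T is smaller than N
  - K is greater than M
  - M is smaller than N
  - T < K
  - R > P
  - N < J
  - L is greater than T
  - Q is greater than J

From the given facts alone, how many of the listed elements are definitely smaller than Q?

From Q the given relations immediately reach N, J.
From those, T, M — 4 in total.
From those, P — 5 in total.
No other element is forced below Q by the given relations, so the count is 5.

5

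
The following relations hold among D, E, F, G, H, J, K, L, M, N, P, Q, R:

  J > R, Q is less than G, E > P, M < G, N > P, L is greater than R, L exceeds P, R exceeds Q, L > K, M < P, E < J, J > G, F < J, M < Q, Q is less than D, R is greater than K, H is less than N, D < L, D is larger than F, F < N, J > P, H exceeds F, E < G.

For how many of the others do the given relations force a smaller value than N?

Directly below N: F, P, H.
One step further: M (4 so far).
No other element is forced below N by the given relations, so the count is 4.

4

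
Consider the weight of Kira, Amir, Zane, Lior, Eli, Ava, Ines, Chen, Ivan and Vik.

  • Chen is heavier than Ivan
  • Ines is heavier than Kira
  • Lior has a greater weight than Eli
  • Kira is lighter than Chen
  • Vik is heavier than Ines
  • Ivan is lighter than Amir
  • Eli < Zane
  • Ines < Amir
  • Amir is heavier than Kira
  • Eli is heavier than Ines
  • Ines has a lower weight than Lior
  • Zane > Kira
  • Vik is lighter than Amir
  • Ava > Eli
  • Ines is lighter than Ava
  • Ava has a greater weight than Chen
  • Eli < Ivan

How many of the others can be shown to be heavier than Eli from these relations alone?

6

From Eli the given relations immediately reach Ivan, Zane, Lior, Ava.
From those, Chen, Amir — 6 in total.
Nothing else is reachable above Eli; 6 in all.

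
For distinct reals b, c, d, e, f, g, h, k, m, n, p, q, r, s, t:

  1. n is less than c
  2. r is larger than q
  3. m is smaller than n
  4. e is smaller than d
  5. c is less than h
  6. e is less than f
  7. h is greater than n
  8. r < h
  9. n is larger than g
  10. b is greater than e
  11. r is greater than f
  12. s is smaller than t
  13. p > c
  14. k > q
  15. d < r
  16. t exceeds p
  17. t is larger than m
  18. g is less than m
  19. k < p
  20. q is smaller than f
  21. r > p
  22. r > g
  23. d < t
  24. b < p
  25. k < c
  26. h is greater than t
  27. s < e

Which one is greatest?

h

Chaining downward from h: directly below it, n, c, r, t; then s, g, q, m, k, f, d, p; then e, b.
That covers every other element, and nothing is given above h, so h is the greatest.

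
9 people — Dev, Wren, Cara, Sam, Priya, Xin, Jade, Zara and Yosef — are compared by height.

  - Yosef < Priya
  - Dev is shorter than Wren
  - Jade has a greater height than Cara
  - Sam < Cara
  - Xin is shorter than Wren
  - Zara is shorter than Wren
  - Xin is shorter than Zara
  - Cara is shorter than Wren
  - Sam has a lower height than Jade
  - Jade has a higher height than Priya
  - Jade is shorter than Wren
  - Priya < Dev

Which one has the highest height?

Wren

Xin is not greatest since Xin < Zara; Yosef is not greatest since Yosef < Priya; Sam is not greatest since Sam < Jade; Cara is not greatest since Cara < Wren; Priya is not greatest since Priya < Dev; Zara is not greatest since Zara < Wren; Dev is not greatest since Dev < Wren; Jade is not greatest since Jade < Wren.
Only Wren has nothing above it, so Wren is the highest height.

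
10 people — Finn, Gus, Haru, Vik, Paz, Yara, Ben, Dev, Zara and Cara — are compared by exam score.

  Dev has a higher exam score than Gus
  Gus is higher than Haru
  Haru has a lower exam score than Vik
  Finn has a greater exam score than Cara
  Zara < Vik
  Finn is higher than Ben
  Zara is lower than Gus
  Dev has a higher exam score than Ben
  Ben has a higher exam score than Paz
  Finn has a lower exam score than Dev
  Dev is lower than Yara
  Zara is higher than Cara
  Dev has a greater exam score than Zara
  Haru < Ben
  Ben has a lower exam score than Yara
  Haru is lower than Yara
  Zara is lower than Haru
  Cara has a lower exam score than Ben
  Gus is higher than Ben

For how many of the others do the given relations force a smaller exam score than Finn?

The elements the relations force below Finn are Cara, Zara, Haru, Paz, Ben — no chain reaches any other.
That is 5.

5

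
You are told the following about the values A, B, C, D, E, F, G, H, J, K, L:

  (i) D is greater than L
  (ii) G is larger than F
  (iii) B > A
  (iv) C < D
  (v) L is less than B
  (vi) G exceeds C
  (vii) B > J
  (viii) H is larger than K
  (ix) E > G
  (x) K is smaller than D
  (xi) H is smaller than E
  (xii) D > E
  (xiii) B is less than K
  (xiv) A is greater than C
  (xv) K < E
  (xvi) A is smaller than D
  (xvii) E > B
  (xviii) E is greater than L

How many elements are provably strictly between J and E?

The relations place J below E. An element lies strictly between them when it is forced above J and also forced below E.
Above J: {B, K, H, D}. Below E: {C, L, A, B, K, F, H, G}.
Intersection: {B, K, H} — 3.

3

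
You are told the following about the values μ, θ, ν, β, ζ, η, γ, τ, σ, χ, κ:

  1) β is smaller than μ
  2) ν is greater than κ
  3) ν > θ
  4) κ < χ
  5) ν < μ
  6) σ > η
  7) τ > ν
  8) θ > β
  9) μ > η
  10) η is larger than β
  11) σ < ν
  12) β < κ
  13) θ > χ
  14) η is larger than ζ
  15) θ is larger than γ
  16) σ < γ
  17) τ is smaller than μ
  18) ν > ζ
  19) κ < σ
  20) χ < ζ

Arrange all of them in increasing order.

β < κ < χ < ζ < η < σ < γ < θ < ν < τ < μ

The consecutive links are each given: β < κ; κ < χ; χ < ζ; ζ < η; η < σ; σ < γ; γ < θ; θ < ν; ν < τ; τ < μ.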